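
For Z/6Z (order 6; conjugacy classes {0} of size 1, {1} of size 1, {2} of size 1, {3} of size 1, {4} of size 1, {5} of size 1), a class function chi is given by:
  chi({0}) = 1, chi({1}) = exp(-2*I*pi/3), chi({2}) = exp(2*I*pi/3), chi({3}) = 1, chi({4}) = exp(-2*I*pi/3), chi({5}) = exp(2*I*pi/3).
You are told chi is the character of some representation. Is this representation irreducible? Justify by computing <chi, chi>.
Irreducible: <chi, chi> = 1.

Why: <chi, chi> = (1/|G|) sum_C |C| * |chi(C)|^2 = (1/6)[1*|1|^2 + 1*|exp(-2*I*pi/3)|^2 + 1*|exp(2*I*pi/3)|^2 + 1*|1|^2 + 1*|exp(-2*I*pi/3)|^2 + 1*|exp(2*I*pi/3)|^2]
  = (1/6)[(1) + (1) + (1) + (1) + (1) + (1)] = 6/6 = 1.
(Exp terms are combined using exp(i*s)*conj(exp(i*t)) = exp(i*(s-t)), and sums of them are collapsed using the identity that for every m > 1 the m distinct m-th roots of unity sum to 0, e.g. 1 + exp(2*I*pi/3) + exp(-2*I*pi/3) = 0.)
A character is irreducible iff <chi, chi> = 1, so this representation is irreducible.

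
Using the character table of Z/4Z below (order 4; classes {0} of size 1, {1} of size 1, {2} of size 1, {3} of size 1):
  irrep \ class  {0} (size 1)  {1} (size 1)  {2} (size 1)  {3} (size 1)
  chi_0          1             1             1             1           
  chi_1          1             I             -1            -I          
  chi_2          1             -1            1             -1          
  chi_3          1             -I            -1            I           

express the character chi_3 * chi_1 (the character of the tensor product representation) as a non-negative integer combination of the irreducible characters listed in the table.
chi_3 tensor chi_1 = chi_0 (all other irreducibles have multiplicity 0).

Argument: The character of a tensor product is the pointwise product (chi_3 * chi_1)(C) = chi_3(C) * chi_1(C):
  {0}: (1)*(1), {1}: (-I)*(I), {2}: (-1)*(-1), {3}: (I)*(-I)
so (chi_3 * chi_1) takes values
  {0} -> 1, {1} -> 1, {2} -> 1, {3} -> 1.
Now take the inner product of this character with each irreducible chi from the table, <chi_3*chi_1, chi> = (1/4) sum_C |C| (chi_3*chi_1)(C) conj(chi(C)):
  <chi_3*chi_1, chi_0> = (1/4)[1*(1)*conj(1) + 1*(1)*conj(1) + 1*(1)*conj(1) + 1*(1)*conj(1)]
      = (1/4)[(1) + (1) + (1) + (1)] = 4/4 = 1
  <chi_3*chi_1, chi_1> = (1/4)[1*(1)*conj(1) + 1*(1)*conj(I) + 1*(1)*conj(-1) + 1*(1)*conj(-I)]
      = (1/4)[(1) + (-I) + (-1) + (I)] = 0/4 = 0
  <chi_3*chi_1, chi_2> = (1/4)[1*(1)*conj(1) + 1*(1)*conj(-1) + 1*(1)*conj(1) + 1*(1)*conj(-1)]
      = (1/4)[(1) + (-1) + (1) + (-1)] = 0/4 = 0
  <chi_3*chi_1, chi_3> = (1/4)[1*(1)*conj(1) + 1*(1)*conj(-I) + 1*(1)*conj(-1) + 1*(1)*conj(I)]
      = (1/4)[(1) + (I) + (-1) + (-I)] = 0/4 = 0
(Exp terms are combined using exp(i*s)*conj(exp(i*t)) = exp(i*(s-t)), and sums of them are collapsed using the identity that for every m > 1 the m distinct m-th roots of unity sum to 0, e.g. 1 + exp(2*I*pi/3) + exp(-2*I*pi/3) = 0.)
Hence the multiplicities are chi_0: 1. Dimension check: dim(chi_3)*dim(chi_1) = 1*1 = 1 and sum (mult * dim) = 1*1 = 1.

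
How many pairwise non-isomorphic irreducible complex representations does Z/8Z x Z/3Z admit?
24

Explanation: The number of irreducible complex representations of a finite group equals its number of conjugacy classes. Z/8Z x Z/3Z is abelian of order 24, so every element is its own conjugacy class: 24 classes, so Z/8Z x Z/3Z (order 24) has exactly 24 irreducible complex representations.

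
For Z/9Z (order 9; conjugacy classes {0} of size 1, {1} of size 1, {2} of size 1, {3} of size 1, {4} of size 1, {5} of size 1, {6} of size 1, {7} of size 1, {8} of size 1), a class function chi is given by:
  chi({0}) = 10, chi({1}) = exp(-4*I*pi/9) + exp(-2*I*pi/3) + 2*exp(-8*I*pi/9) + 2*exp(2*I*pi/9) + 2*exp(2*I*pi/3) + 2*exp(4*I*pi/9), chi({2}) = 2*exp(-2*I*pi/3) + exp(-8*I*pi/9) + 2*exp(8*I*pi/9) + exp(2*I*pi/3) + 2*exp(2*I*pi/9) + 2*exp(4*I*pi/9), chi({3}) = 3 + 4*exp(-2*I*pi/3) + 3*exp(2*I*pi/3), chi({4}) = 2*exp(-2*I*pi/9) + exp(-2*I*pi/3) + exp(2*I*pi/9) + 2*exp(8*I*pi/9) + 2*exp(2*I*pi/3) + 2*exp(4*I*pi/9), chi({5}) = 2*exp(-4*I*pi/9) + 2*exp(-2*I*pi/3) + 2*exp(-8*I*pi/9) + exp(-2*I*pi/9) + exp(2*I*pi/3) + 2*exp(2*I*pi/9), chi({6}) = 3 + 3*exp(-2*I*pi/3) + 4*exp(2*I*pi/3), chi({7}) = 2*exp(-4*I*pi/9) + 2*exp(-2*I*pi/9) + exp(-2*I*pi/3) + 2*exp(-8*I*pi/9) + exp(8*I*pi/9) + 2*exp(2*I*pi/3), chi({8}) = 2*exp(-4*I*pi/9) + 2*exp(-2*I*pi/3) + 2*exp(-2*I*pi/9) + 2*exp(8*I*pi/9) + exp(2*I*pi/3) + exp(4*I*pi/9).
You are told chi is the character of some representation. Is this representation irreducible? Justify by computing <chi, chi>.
Not irreducible (reducible): <chi, chi> = 18 > 1.

Derivation: <chi, chi> = (1/|G|) sum_C |C| * |chi(C)|^2 = (1/9)[1*|10|^2 + 1*|exp(-4*I*pi/9) + exp(-2*I*pi/3) + 2*exp(-8*I*pi/9) + 2*exp(2*I*pi/9) + 2*exp(2*I*pi/3) + 2*exp(4*I*pi/9)|^2 + 1*|2*exp(-2*I*pi/3) + exp(-8*I*pi/9) + 2*exp(8*I*pi/9) + exp(2*I*pi/3) + 2*exp(2*I*pi/9) + 2*exp(4*I*pi/9)|^2 + 1*|3 + 4*exp(-2*I*pi/3) + 3*exp(2*I*pi/3)|^2 + 1*|2*exp(-2*I*pi/9) + exp(-2*I*pi/3) + exp(2*I*pi/9) + 2*exp(8*I*pi/9) + 2*exp(2*I*pi/3) + 2*exp(4*I*pi/9)|^2 + 1*|2*exp(-4*I*pi/9) + 2*exp(-2*I*pi/3) + 2*exp(-8*I*pi/9) + exp(-2*I*pi/9) + exp(2*I*pi/3) + 2*exp(2*I*pi/9)|^2 + 1*|3 + 3*exp(-2*I*pi/3) + 4*exp(2*I*pi/3)|^2 + 1*|2*exp(-4*I*pi/9) + 2*exp(-2*I*pi/9) + exp(-2*I*pi/3) + 2*exp(-8*I*pi/9) + exp(8*I*pi/9) + 2*exp(2*I*pi/3)|^2 + 1*|2*exp(-4*I*pi/9) + 2*exp(-2*I*pi/3) + 2*exp(-2*I*pi/9) + 2*exp(8*I*pi/9) + exp(2*I*pi/3) + exp(4*I*pi/9)|^2]
  = (1/9)[(100) + (18 + 10*exp(-4*I*pi/9) + 11*exp(-2*I*pi/9) + 8*exp(-2*I*pi/3) + 12*exp(-8*I*pi/9) + 12*exp(8*I*pi/9) + 8*exp(2*I*pi/3) + 11*exp(2*I*pi/9) + 10*exp(4*I*pi/9)) + (18 + 11*exp(-4*I*pi/9) + 12*exp(-2*I*pi/9) + 8*exp(-2*I*pi/3) + 10*exp(-8*I*pi/9) + 10*exp(8*I*pi/9) + 8*exp(2*I*pi/3) + 12*exp(2*I*pi/9) + 11*exp(4*I*pi/9)) + (1) + (18 + 12*exp(-4*I*pi/9) + 8*exp(-2*I*pi/3) + 10*exp(-2*I*pi/9) + 11*exp(-8*I*pi/9) + 11*exp(8*I*pi/9) + 10*exp(2*I*pi/9) + 8*exp(2*I*pi/3) + 12*exp(4*I*pi/9)) + (18 + 12*exp(-4*I*pi/9) + 8*exp(-2*I*pi/3) + 10*exp(-2*I*pi/9) + 11*exp(-8*I*pi/9) + 11*exp(8*I*pi/9) + 10*exp(2*I*pi/9) + 8*exp(2*I*pi/3) + 12*exp(4*I*pi/9)) + (1) + (18 + 11*exp(-4*I*pi/9) + 12*exp(-2*I*pi/9) + 8*exp(-2*I*pi/3) + 10*exp(-8*I*pi/9) + 10*exp(8*I*pi/9) + 8*exp(2*I*pi/3) + 12*exp(2*I*pi/9) + 11*exp(4*I*pi/9)) + (18 + 10*exp(-4*I*pi/9) + 11*exp(-2*I*pi/9) + 8*exp(-2*I*pi/3) + 12*exp(-8*I*pi/9) + 12*exp(8*I*pi/9) + 8*exp(2*I*pi/3) + 11*exp(2*I*pi/9) + 10*exp(4*I*pi/9))] = 162/9 = 18.
(Exp terms are combined using exp(i*s)*conj(exp(i*t)) = exp(i*(s-t)), and sums of them are collapsed using the identity that for every m > 1 the m distinct m-th roots of unity sum to 0, e.g. 1 + exp(2*I*pi/3) + exp(-2*I*pi/3) = 0.)
A character is irreducible iff <chi, chi> = 1, so this representation is reducible.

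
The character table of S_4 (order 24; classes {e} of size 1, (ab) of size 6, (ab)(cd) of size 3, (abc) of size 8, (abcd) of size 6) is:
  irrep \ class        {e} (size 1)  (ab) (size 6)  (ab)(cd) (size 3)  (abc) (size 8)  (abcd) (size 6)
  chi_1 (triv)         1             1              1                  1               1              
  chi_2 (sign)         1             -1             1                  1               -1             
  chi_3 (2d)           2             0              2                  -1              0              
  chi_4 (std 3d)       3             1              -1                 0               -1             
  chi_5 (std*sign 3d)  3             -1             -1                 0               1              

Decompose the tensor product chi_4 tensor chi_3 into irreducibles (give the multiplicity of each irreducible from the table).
chi_4 tensor chi_3 = chi_4 + chi_5 (all other irreducibles have multiplicity 0).

Derivation: The character of a tensor product is the pointwise product (chi_4 * chi_3)(C) = chi_4(C) * chi_3(C):
  {e}: (3)*(2), (ab): (1)*(0), (ab)(cd): (-1)*(2), (abc): (0)*(-1), (abcd): (-1)*(0)
so (chi_4 * chi_3) takes values
  {e} -> 6, (ab) -> 0, (ab)(cd) -> -2, (abc) -> 0, (abcd) -> 0.
Now take the inner product of this character with each irreducible chi from the table, <chi_4*chi_3, chi> = (1/24) sum_C |C| (chi_4*chi_3)(C) conj(chi(C)):
  <chi_4*chi_3, chi_1> = (1/24)[1*(6)*conj(1) + 6*(0)*conj(1) + 3*(-2)*conj(1) + 8*(0)*conj(1) + 6*(0)*conj(1)]
      = (1/24)[(6) + (0) + (-6) + (0) + (0)] = 0/24 = 0
  <chi_4*chi_3, chi_2> = (1/24)[1*(6)*conj(1) + 6*(0)*conj(-1) + 3*(-2)*conj(1) + 8*(0)*conj(1) + 6*(0)*conj(-1)]
      = (1/24)[(6) + (0) + (-6) + (0) + (0)] = 0/24 = 0
  <chi_4*chi_3, chi_3> = (1/24)[1*(6)*conj(2) + 6*(0)*conj(0) + 3*(-2)*conj(2) + 8*(0)*conj(-1) + 6*(0)*conj(0)]
      = (1/24)[(12) + (0) + (-12) + (0) + (0)] = 0/24 = 0
  <chi_4*chi_3, chi_4> = (1/24)[1*(6)*conj(3) + 6*(0)*conj(1) + 3*(-2)*conj(-1) + 8*(0)*conj(0) + 6*(0)*conj(-1)]
      = (1/24)[(18) + (0) + (6) + (0) + (0)] = 24/24 = 1
  <chi_4*chi_3, chi_5> = (1/24)[1*(6)*conj(3) + 6*(0)*conj(-1) + 3*(-2)*conj(-1) + 8*(0)*conj(0) + 6*(0)*conj(1)]
      = (1/24)[(18) + (0) + (6) + (0) + (0)] = 24/24 = 1
Hence the multiplicities are chi_4: 1, chi_5: 1. Dimension check: dim(chi_4)*dim(chi_3) = 3*2 = 6 and sum (mult * dim) = 1*3 + 1*3 = 6.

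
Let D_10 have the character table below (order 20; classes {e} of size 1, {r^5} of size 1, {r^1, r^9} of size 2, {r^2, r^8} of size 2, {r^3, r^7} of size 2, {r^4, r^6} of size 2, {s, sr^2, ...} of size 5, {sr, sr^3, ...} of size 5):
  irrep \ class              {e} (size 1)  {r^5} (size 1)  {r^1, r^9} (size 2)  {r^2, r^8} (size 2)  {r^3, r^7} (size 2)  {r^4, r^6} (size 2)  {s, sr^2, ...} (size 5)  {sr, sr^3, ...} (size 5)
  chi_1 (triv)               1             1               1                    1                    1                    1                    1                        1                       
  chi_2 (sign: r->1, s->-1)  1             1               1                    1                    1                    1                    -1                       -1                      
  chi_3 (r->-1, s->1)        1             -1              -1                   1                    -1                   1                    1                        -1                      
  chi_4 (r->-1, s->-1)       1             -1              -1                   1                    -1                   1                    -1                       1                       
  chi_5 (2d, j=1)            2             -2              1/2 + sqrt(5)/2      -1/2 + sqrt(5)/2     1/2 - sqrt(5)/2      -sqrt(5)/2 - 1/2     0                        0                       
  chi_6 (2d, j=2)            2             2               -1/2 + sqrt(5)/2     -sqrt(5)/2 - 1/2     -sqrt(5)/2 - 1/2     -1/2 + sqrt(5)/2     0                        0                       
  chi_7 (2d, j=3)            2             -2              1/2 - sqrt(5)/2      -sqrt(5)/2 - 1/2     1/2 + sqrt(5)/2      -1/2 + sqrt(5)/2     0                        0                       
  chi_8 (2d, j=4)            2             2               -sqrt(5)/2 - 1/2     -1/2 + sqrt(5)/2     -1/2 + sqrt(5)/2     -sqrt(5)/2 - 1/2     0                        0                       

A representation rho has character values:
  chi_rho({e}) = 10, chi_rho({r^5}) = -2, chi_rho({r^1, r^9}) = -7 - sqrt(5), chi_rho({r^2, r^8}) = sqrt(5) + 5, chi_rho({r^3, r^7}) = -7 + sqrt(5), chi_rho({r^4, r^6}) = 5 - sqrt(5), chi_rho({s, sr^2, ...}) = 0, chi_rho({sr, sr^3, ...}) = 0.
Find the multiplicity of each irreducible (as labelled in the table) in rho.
Multiplicities: chi_1: 0, chi_2: 0, chi_3: 3, chi_4: 3, chi_5: 0, chi_6: 0, chi_7: 0, chi_8: 2.

Argument: Use <chi_rho, chi> = (1/|G|) sum_C |C| * chi_rho(C) * conj(chi(C)) with |G| = 20 for each irreducible chi in the table:
  <chi_rho, chi_1> = (1/20)[1*(10)*conj(1) + 1*(-2)*conj(1) + 2*(-7 - sqrt(5))*conj(1) + 2*(sqrt(5) + 5)*conj(1) + 2*(-7 + sqrt(5))*conj(1) + 2*(5 - sqrt(5))*conj(1) + 5*(0)*conj(1) + 5*(0)*conj(1)]
      = (1/20)[(10) + (-2) + (-14 - 2*sqrt(5)) + (2*sqrt(5) + 10) + (-14 + 2*sqrt(5)) + (10 - 2*sqrt(5)) + (0) + (0)] = 0/20 = 0
  <chi_rho, chi_2> = (1/20)[1*(10)*conj(1) + 1*(-2)*conj(1) + 2*(-7 - sqrt(5))*conj(1) + 2*(sqrt(5) + 5)*conj(1) + 2*(-7 + sqrt(5))*conj(1) + 2*(5 - sqrt(5))*conj(1) + 5*(0)*conj(-1) + 5*(0)*conj(-1)]
      = (1/20)[(10) + (-2) + (-14 - 2*sqrt(5)) + (2*sqrt(5) + 10) + (-14 + 2*sqrt(5)) + (10 - 2*sqrt(5)) + (0) + (0)] = 0/20 = 0
  <chi_rho, chi_3> = (1/20)[1*(10)*conj(1) + 1*(-2)*conj(-1) + 2*(-7 - sqrt(5))*conj(-1) + 2*(sqrt(5) + 5)*conj(1) + 2*(-7 + sqrt(5))*conj(-1) + 2*(5 - sqrt(5))*conj(1) + 5*(0)*conj(1) + 5*(0)*conj(-1)]
      = (1/20)[(10) + (2) + (2*sqrt(5) + 14) + (2*sqrt(5) + 10) + (14 - 2*sqrt(5)) + (10 - 2*sqrt(5)) + (0) + (0)] = 60/20 = 3
  <chi_rho, chi_4> = (1/20)[1*(10)*conj(1) + 1*(-2)*conj(-1) + 2*(-7 - sqrt(5))*conj(-1) + 2*(sqrt(5) + 5)*conj(1) + 2*(-7 + sqrt(5))*conj(-1) + 2*(5 - sqrt(5))*conj(1) + 5*(0)*conj(-1) + 5*(0)*conj(1)]
      = (1/20)[(10) + (2) + (2*sqrt(5) + 14) + (2*sqrt(5) + 10) + (14 - 2*sqrt(5)) + (10 - 2*sqrt(5)) + (0) + (0)] = 60/20 = 3
  <chi_rho, chi_5> = (1/20)[1*(10)*conj(2) + 1*(-2)*conj(-2) + 2*(-7 - sqrt(5))*conj(1/2 + sqrt(5)/2) + 2*(sqrt(5) + 5)*conj(-1/2 + sqrt(5)/2) + 2*(-7 + sqrt(5))*conj(1/2 - sqrt(5)/2) + 2*(5 - sqrt(5))*conj(-sqrt(5)/2 - 1/2) + 5*(0)*conj(0) + 5*(0)*conj(0)]
      = (1/20)[(20) + (4) + (-8*sqrt(5) - 12) + (4*sqrt(5)) + (-12 + 8*sqrt(5)) + (-4*sqrt(5)) + (0) + (0)] = 0/20 = 0
  <chi_rho, chi_6> = (1/20)[1*(10)*conj(2) + 1*(-2)*conj(2) + 2*(-7 - sqrt(5))*conj(-1/2 + sqrt(5)/2) + 2*(sqrt(5) + 5)*conj(-sqrt(5)/2 - 1/2) + 2*(-7 + sqrt(5))*conj(-sqrt(5)/2 - 1/2) + 2*(5 - sqrt(5))*conj(-1/2 + sqrt(5)/2) + 5*(0)*conj(0) + 5*(0)*conj(0)]
      = (1/20)[(20) + (-4) + (2 - 6*sqrt(5)) + (-6*sqrt(5) - 10) + (2 + 6*sqrt(5)) + (-10 + 6*sqrt(5)) + (0) + (0)] = 0/20 = 0
  <chi_rho, chi_7> = (1/20)[1*(10)*conj(2) + 1*(-2)*conj(-2) + 2*(-7 - sqrt(5))*conj(1/2 - sqrt(5)/2) + 2*(sqrt(5) + 5)*conj(-sqrt(5)/2 - 1/2) + 2*(-7 + sqrt(5))*conj(1/2 + sqrt(5)/2) + 2*(5 - sqrt(5))*conj(-1/2 + sqrt(5)/2) + 5*(0)*conj(0) + 5*(0)*conj(0)]
      = (1/20)[(20) + (4) + (-2 + 6*sqrt(5)) + (-6*sqrt(5) - 10) + (-6*sqrt(5) - 2) + (-10 + 6*sqrt(5)) + (0) + (0)] = 0/20 = 0
  <chi_rho, chi_8> = (1/20)[1*(10)*conj(2) + 1*(-2)*conj(2) + 2*(-7 - sqrt(5))*conj(-sqrt(5)/2 - 1/2) + 2*(sqrt(5) + 5)*conj(-1/2 + sqrt(5)/2) + 2*(-7 + sqrt(5))*conj(-1/2 + sqrt(5)/2) + 2*(5 - sqrt(5))*conj(-sqrt(5)/2 - 1/2) + 5*(0)*conj(0) + 5*(0)*conj(0)]
      = (1/20)[(20) + (-4) + (12 + 8*sqrt(5)) + (4*sqrt(5)) + (12 - 8*sqrt(5)) + (-4*sqrt(5)) + (0) + (0)] = 40/20 = 2
Dimension check: dim(rho) = sum (mult * dim) = 0*1 + 0*1 + 3*1 + 3*1 + 0*2 + 0*2 + 0*2 + 2*2 = 10 = chi_rho(e) = 10.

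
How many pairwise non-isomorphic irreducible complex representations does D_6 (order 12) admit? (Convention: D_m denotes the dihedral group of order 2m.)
6

Proof sketch: The number of irreducible complex representations of a finite group equals its number of conjugacy classes. D_6 has 6 conjugacy classes (n/2 + 3 for n even), so D_6 (order 12) has exactly 6 irreducible complex representations.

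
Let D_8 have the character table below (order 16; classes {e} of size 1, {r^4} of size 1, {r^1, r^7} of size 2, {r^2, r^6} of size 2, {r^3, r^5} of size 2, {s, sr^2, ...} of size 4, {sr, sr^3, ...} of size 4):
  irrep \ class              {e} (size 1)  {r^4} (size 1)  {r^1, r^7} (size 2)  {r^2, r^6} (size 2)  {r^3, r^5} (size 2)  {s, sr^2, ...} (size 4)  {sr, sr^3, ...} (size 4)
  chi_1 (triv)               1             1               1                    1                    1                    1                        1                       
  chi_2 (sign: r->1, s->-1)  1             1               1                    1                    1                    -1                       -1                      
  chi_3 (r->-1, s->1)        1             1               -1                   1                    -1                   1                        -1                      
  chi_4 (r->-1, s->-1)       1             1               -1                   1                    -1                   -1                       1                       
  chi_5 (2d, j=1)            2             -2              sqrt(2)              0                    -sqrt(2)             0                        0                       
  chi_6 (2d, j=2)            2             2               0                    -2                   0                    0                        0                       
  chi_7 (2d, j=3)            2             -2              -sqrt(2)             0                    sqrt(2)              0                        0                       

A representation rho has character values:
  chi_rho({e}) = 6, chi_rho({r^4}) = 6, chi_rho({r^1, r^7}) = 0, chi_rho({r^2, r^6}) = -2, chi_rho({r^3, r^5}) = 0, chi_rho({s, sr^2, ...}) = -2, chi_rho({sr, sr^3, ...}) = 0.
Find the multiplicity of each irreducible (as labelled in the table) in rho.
Multiplicities: chi_1: 0, chi_2: 1, chi_3: 0, chi_4: 1, chi_5: 0, chi_6: 2, chi_7: 0.

Solution. Use <chi_rho, chi> = (1/|G|) sum_C |C| * chi_rho(C) * conj(chi(C)) with |G| = 16 for each irreducible chi in the table:
  <chi_rho, chi_1> = (1/16)[1*(6)*conj(1) + 1*(6)*conj(1) + 2*(0)*conj(1) + 2*(-2)*conj(1) + 2*(0)*conj(1) + 4*(-2)*conj(1) + 4*(0)*conj(1)]
      = (1/16)[(6) + (6) + (0) + (-4) + (0) + (-8) + (0)] = 0/16 = 0
  <chi_rho, chi_2> = (1/16)[1*(6)*conj(1) + 1*(6)*conj(1) + 2*(0)*conj(1) + 2*(-2)*conj(1) + 2*(0)*conj(1) + 4*(-2)*conj(-1) + 4*(0)*conj(-1)]
      = (1/16)[(6) + (6) + (0) + (-4) + (0) + (8) + (0)] = 16/16 = 1
  <chi_rho, chi_3> = (1/16)[1*(6)*conj(1) + 1*(6)*conj(1) + 2*(0)*conj(-1) + 2*(-2)*conj(1) + 2*(0)*conj(-1) + 4*(-2)*conj(1) + 4*(0)*conj(-1)]
      = (1/16)[(6) + (6) + (0) + (-4) + (0) + (-8) + (0)] = 0/16 = 0
  <chi_rho, chi_4> = (1/16)[1*(6)*conj(1) + 1*(6)*conj(1) + 2*(0)*conj(-1) + 2*(-2)*conj(1) + 2*(0)*conj(-1) + 4*(-2)*conj(-1) + 4*(0)*conj(1)]
      = (1/16)[(6) + (6) + (0) + (-4) + (0) + (8) + (0)] = 16/16 = 1
  <chi_rho, chi_5> = (1/16)[1*(6)*conj(2) + 1*(6)*conj(-2) + 2*(0)*conj(sqrt(2)) + 2*(-2)*conj(0) + 2*(0)*conj(-sqrt(2)) + 4*(-2)*conj(0) + 4*(0)*conj(0)]
      = (1/16)[(12) + (-12) + (0) + (0) + (0) + (0) + (0)] = 0/16 = 0
  <chi_rho, chi_6> = (1/16)[1*(6)*conj(2) + 1*(6)*conj(2) + 2*(0)*conj(0) + 2*(-2)*conj(-2) + 2*(0)*conj(0) + 4*(-2)*conj(0) + 4*(0)*conj(0)]
      = (1/16)[(12) + (12) + (0) + (8) + (0) + (0) + (0)] = 32/16 = 2
  <chi_rho, chi_7> = (1/16)[1*(6)*conj(2) + 1*(6)*conj(-2) + 2*(0)*conj(-sqrt(2)) + 2*(-2)*conj(0) + 2*(0)*conj(sqrt(2)) + 4*(-2)*conj(0) + 4*(0)*conj(0)]
      = (1/16)[(12) + (-12) + (0) + (0) + (0) + (0) + (0)] = 0/16 = 0
Dimension check: dim(rho) = sum (mult * dim) = 0*1 + 1*1 + 0*1 + 1*1 + 0*2 + 2*2 + 0*2 = 6 = chi_rho(e) = 6.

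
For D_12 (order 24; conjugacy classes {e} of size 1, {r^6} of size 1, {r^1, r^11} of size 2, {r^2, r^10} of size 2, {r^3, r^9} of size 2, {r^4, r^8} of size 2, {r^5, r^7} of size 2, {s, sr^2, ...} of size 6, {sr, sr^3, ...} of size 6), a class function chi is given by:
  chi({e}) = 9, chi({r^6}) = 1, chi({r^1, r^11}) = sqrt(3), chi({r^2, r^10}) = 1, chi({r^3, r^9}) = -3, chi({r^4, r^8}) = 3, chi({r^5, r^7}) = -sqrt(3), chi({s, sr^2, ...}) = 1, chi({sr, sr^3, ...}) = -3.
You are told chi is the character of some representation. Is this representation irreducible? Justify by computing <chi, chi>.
Not irreducible (reducible): <chi, chi> = 8 > 1.

Proof sketch: <chi, chi> = (1/|G|) sum_C |C| * |chi(C)|^2 = (1/24)[1*|9|^2 + 1*|1|^2 + 2*|sqrt(3)|^2 + 2*|1|^2 + 2*|-3|^2 + 2*|3|^2 + 2*|-sqrt(3)|^2 + 6*|1|^2 + 6*|-3|^2]
  = (1/24)[(81) + (1) + (6) + (2) + (18) + (18) + (6) + (6) + (54)] = 192/24 = 8.
A character is irreducible iff <chi, chi> = 1, so this representation is reducible.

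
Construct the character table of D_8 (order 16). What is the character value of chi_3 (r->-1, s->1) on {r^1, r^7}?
Conjugacy classes: {e} of size 1, {r^4} of size 1, {r^1, r^7} of size 2, {r^2, r^6} of size 2, {r^3, r^5} of size 2, {s, sr^2, ...} of size 4, {sr, sr^3, ...} of size 4.
Character table:
  irrep \ class              {e} (size 1)  {r^4} (size 1)  {r^1, r^7} (size 2)  {r^2, r^6} (size 2)  {r^3, r^5} (size 2)  {s, sr^2, ...} (size 4)  {sr, sr^3, ...} (size 4)
  chi_1 (triv)               1             1               1                    1                    1                    1                        1                       
  chi_2 (sign: r->1, s->-1)  1             1               1                    1                    1                    -1                       -1                      
  chi_3 (r->-1, s->1)        1             1               -1                   1                    -1                   1                        -1                      
  chi_4 (r->-1, s->-1)       1             1               -1                   1                    -1                   -1                       1                       
  chi_5 (2d, j=1)            2             -2              sqrt(2)              0                    -sqrt(2)             0                        0                       
  chi_6 (2d, j=2)            2             2               0                    -2                   0                    0                        0                       
  chi_7 (2d, j=3)            2             -2              -sqrt(2)             0                    sqrt(2)              0                        0                       

Spot check: chi_3 (r->-1, s->1) on {r^1, r^7} = -1.

D_8 has order 2*8 = 16 with 7 conjugacy classes, hence 7 irreducibles. Sum of squared dims 1 + 1 + 1 + 1 + 4 + 4 + 4 = 16 = |G|. Linear characters come from the abelianisation; the 2-dimensional irreps have character r^k -> 2*cos(2*pi*j*k/8), reflections -> 0.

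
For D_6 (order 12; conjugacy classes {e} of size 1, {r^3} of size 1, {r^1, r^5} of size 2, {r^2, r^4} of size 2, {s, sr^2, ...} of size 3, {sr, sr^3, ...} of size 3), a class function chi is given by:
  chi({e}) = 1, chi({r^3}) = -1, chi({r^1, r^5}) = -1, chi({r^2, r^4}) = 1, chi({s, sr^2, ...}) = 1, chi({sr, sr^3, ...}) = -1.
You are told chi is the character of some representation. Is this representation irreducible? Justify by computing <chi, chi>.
Irreducible: <chi, chi> = 1.

Explanation: <chi, chi> = (1/|G|) sum_C |C| * |chi(C)|^2 = (1/12)[1*|1|^2 + 1*|-1|^2 + 2*|-1|^2 + 2*|1|^2 + 3*|1|^2 + 3*|-1|^2]
  = (1/12)[(1) + (1) + (2) + (2) + (3) + (3)] = 12/12 = 1.
A character is irreducible iff <chi, chi> = 1, so this representation is irreducible.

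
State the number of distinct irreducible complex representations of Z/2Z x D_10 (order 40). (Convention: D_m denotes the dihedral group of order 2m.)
16

Working: The number of irreducible complex representations of a finite group equals its number of conjugacy classes. For a direct product, #classes(G x H) = #classes(G) * #classes(H). Z/2Z has 2 classes (abelian), D_10 has 8 classes, so 2 * 8 = 16, so Z/2Z x D_10 (order 40) has exactly 16 irreducible complex representations.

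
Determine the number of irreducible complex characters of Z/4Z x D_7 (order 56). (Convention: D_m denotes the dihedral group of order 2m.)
20

Reasoning: The number of irreducible complex representations of a finite group equals its number of conjugacy classes. For a direct product, #classes(G x H) = #classes(G) * #classes(H). Z/4Z has 4 classes (abelian), D_7 has 5 classes, so 4 * 5 = 20, so Z/4Z x D_7 (order 56) has exactly 20 irreducible complex representations.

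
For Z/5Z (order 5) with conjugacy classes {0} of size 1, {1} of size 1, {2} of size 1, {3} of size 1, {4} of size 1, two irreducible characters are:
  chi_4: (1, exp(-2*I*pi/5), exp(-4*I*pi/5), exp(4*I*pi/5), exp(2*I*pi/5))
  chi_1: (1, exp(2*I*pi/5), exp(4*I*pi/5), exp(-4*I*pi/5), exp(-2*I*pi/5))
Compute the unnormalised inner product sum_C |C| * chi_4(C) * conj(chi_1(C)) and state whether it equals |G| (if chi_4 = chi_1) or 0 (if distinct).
Sum = 0; so <chi_4, chi_1> = 0 (distinct irreducibles are orthogonal).

Reasoning: Compute term by term over conjugacy classes (|C| * chi_4(C) * conj(chi_1(C))):
  1*(1)*conj(1) + 1*(exp(-2*I*pi/5))*conj(exp(2*I*pi/5)) + 1*(exp(-4*I*pi/5))*conj(exp(4*I*pi/5)) + 1*(exp(4*I*pi/5))*conj(exp(-4*I*pi/5)) + 1*(exp(2*I*pi/5))*conj(exp(-2*I*pi/5))
  = (1) + (exp(-4*I*pi/5)) + (exp(2*I*pi/5)) + (exp(-2*I*pi/5)) + (exp(4*I*pi/5))
  = 0.
(Exp terms are combined using exp(i*s)*conj(exp(i*t)) = exp(i*(s-t)), and sums of them are collapsed using the identity that for every m > 1 the m distinct m-th roots of unity sum to 0, e.g. 1 + exp(2*I*pi/3) + exp(-2*I*pi/3) = 0.)
Dividing by |G| = 5 gives 0/5 = 0, matching the row-orthogonality relation <chi_4, chi_1> = [chi_4 = chi_1].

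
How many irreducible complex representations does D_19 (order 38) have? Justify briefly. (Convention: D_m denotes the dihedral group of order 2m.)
11

Why: The number of irreducible complex representations of a finite group equals its number of conjugacy classes. D_19 has 11 conjugacy classes ((n+3)/2 for n odd), so D_19 (order 38) has exactly 11 irreducible complex representations.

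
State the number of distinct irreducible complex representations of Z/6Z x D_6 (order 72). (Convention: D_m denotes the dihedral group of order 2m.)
36

Details: The number of irreducible complex representations of a finite group equals its number of conjugacy classes. For a direct product, #classes(G x H) = #classes(G) * #classes(H). Z/6Z has 6 classes (abelian), D_6 has 6 classes, so 6 * 6 = 36, so Z/6Z x D_6 (order 72) has exactly 36 irreducible complex representations.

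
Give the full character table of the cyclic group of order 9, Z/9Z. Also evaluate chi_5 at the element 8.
Character table of Z/9Z (irreps indexed chi_0,...,chi_8 with chi_k(m) = zeta_9^(k*m), zeta_9 = exp(2*pi*i/9)):
  irrep \ class  {0} (size 1)  {1} (size 1)    {2} (size 1)    {3} (size 1)    {4} (size 1)    {5} (size 1)    {6} (size 1)    {7} (size 1)    {8} (size 1)  
  chi_0          1             1               1               1               1               1               1               1               1             
  chi_1          1             exp(2*I*pi/9)   exp(4*I*pi/9)   exp(2*I*pi/3)   exp(8*I*pi/9)   exp(-8*I*pi/9)  exp(-2*I*pi/3)  exp(-4*I*pi/9)  exp(-2*I*pi/9)
  chi_2          1             exp(4*I*pi/9)   exp(8*I*pi/9)   exp(-2*I*pi/3)  exp(-2*I*pi/9)  exp(2*I*pi/9)   exp(2*I*pi/3)   exp(-8*I*pi/9)  exp(-4*I*pi/9)
  chi_3          1             exp(2*I*pi/3)   exp(-2*I*pi/3)  1               exp(2*I*pi/3)   exp(-2*I*pi/3)  1               exp(2*I*pi/3)   exp(-2*I*pi/3)
  chi_4          1             exp(8*I*pi/9)   exp(-2*I*pi/9)  exp(2*I*pi/3)   exp(-4*I*pi/9)  exp(4*I*pi/9)   exp(-2*I*pi/3)  exp(2*I*pi/9)   exp(-8*I*pi/9)
  chi_5          1             exp(-8*I*pi/9)  exp(2*I*pi/9)   exp(-2*I*pi/3)  exp(4*I*pi/9)   exp(-4*I*pi/9)  exp(2*I*pi/3)   exp(-2*I*pi/9)  exp(8*I*pi/9) 
  chi_6          1             exp(-2*I*pi/3)  exp(2*I*pi/3)   1               exp(-2*I*pi/3)  exp(2*I*pi/3)   1               exp(-2*I*pi/3)  exp(2*I*pi/3) 
  chi_7          1             exp(-4*I*pi/9)  exp(-8*I*pi/9)  exp(2*I*pi/3)   exp(2*I*pi/9)   exp(-2*I*pi/9)  exp(-2*I*pi/3)  exp(8*I*pi/9)   exp(4*I*pi/9) 
  chi_8          1             exp(-2*I*pi/9)  exp(-4*I*pi/9)  exp(-2*I*pi/3)  exp(-8*I*pi/9)  exp(8*I*pi/9)   exp(2*I*pi/3)   exp(4*I*pi/9)   exp(2*I*pi/9) 

Spot check: chi_5(8) = zeta_9^(5*8) = zeta_9^40 = exp(8*I*pi/9).

Details: Z/9Z is abelian, so all 9 irreducible complex representations are 1-dimensional. They are given by chi_k(m) = zeta_9^(k*m) for k = 0,...,8. Row orthogonality: sum_m chi_k(m) conj(chi_l(m)) = 9 * [k = l].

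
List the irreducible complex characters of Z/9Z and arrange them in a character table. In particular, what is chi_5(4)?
Character table of Z/9Z (irreps indexed chi_0,...,chi_8 with chi_k(m) = zeta_9^(k*m), zeta_9 = exp(2*pi*i/9)):
  irrep \ class  {0} (size 1)  {1} (size 1)    {2} (size 1)    {3} (size 1)    {4} (size 1)    {5} (size 1)    {6} (size 1)    {7} (size 1)    {8} (size 1)  
  chi_0          1             1               1               1               1               1               1               1               1             
  chi_1          1             exp(2*I*pi/9)   exp(4*I*pi/9)   exp(2*I*pi/3)   exp(8*I*pi/9)   exp(-8*I*pi/9)  exp(-2*I*pi/3)  exp(-4*I*pi/9)  exp(-2*I*pi/9)
  chi_2          1             exp(4*I*pi/9)   exp(8*I*pi/9)   exp(-2*I*pi/3)  exp(-2*I*pi/9)  exp(2*I*pi/9)   exp(2*I*pi/3)   exp(-8*I*pi/9)  exp(-4*I*pi/9)
  chi_3          1             exp(2*I*pi/3)   exp(-2*I*pi/3)  1               exp(2*I*pi/3)   exp(-2*I*pi/3)  1               exp(2*I*pi/3)   exp(-2*I*pi/3)
  chi_4          1             exp(8*I*pi/9)   exp(-2*I*pi/9)  exp(2*I*pi/3)   exp(-4*I*pi/9)  exp(4*I*pi/9)   exp(-2*I*pi/3)  exp(2*I*pi/9)   exp(-8*I*pi/9)
  chi_5          1             exp(-8*I*pi/9)  exp(2*I*pi/9)   exp(-2*I*pi/3)  exp(4*I*pi/9)   exp(-4*I*pi/9)  exp(2*I*pi/3)   exp(-2*I*pi/9)  exp(8*I*pi/9) 
  chi_6          1             exp(-2*I*pi/3)  exp(2*I*pi/3)   1               exp(-2*I*pi/3)  exp(2*I*pi/3)   1               exp(-2*I*pi/3)  exp(2*I*pi/3) 
  chi_7          1             exp(-4*I*pi/9)  exp(-8*I*pi/9)  exp(2*I*pi/3)   exp(2*I*pi/9)   exp(-2*I*pi/9)  exp(-2*I*pi/3)  exp(8*I*pi/9)   exp(4*I*pi/9) 
  chi_8          1             exp(-2*I*pi/9)  exp(-4*I*pi/9)  exp(-2*I*pi/3)  exp(-8*I*pi/9)  exp(8*I*pi/9)   exp(2*I*pi/3)   exp(4*I*pi/9)   exp(2*I*pi/9) 

Spot check: chi_5(4) = zeta_9^(5*4) = zeta_9^20 = exp(4*I*pi/9).

Solution. Z/9Z is abelian, so all 9 irreducible complex representations are 1-dimensional. They are given by chi_k(m) = zeta_9^(k*m) for k = 0,...,8. Row orthogonality: sum_m chi_k(m) conj(chi_l(m)) = 9 * [k = l].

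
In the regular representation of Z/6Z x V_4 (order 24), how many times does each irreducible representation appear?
Each irreducible V_i of dimension d_i appears with multiplicity d_i, i.e. rho_reg = (direct sum over all irreducibles V_i) d_i V_i. The irreducible dimensions for Z/6Z x V_4 are 1, 1, 1, 1, 1, 1, 1, 1, 1, 1, 1, 1, 1, 1, 1, 1, 1, 1, 1, 1, 1, 1, 1, 1: 24 irreducibles of dimension 1, each with multiplicity 1. Total dimension 24*1*1 = 24 = |G|.

Reasoning: General theorem: in the regular representation of a finite group G, each irreducible appears with multiplicity equal to its dimension. Check: dim(rho_reg) = sum d_i^2 = 1 + 1 + 1 + 1 + 1 + 1 + 1 + 1 + 1 + 1 + 1 + 1 + 1 + 1 + 1 + 1 + 1 + 1 + 1 + 1 + 1 + 1 + 1 + 1 = 24 = |G|.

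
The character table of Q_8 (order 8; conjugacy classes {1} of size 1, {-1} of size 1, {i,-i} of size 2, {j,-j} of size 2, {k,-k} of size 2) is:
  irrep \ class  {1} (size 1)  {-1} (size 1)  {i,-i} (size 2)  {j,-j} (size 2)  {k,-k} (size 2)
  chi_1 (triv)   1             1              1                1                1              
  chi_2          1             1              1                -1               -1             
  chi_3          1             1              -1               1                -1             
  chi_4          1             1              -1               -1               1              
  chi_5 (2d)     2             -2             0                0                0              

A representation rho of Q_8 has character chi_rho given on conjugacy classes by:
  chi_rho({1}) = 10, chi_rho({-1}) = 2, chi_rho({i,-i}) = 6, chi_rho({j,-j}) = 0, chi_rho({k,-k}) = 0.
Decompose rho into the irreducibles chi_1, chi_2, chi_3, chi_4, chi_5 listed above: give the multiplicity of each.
Multiplicities: chi_1: 3, chi_2: 3, chi_3: 0, chi_4: 0, chi_5: 2.

Details: Use <chi_rho, chi> = (1/|G|) sum_C |C| * chi_rho(C) * conj(chi(C)) with |G| = 8 for each irreducible chi in the table:
  <chi_rho, chi_1> = (1/8)[1*(10)*conj(1) + 1*(2)*conj(1) + 2*(6)*conj(1) + 2*(0)*conj(1) + 2*(0)*conj(1)]
      = (1/8)[(10) + (2) + (12) + (0) + (0)] = 24/8 = 3
  <chi_rho, chi_2> = (1/8)[1*(10)*conj(1) + 1*(2)*conj(1) + 2*(6)*conj(1) + 2*(0)*conj(-1) + 2*(0)*conj(-1)]
      = (1/8)[(10) + (2) + (12) + (0) + (0)] = 24/8 = 3
  <chi_rho, chi_3> = (1/8)[1*(10)*conj(1) + 1*(2)*conj(1) + 2*(6)*conj(-1) + 2*(0)*conj(1) + 2*(0)*conj(-1)]
      = (1/8)[(10) + (2) + (-12) + (0) + (0)] = 0/8 = 0
  <chi_rho, chi_4> = (1/8)[1*(10)*conj(1) + 1*(2)*conj(1) + 2*(6)*conj(-1) + 2*(0)*conj(-1) + 2*(0)*conj(1)]
      = (1/8)[(10) + (2) + (-12) + (0) + (0)] = 0/8 = 0
  <chi_rho, chi_5> = (1/8)[1*(10)*conj(2) + 1*(2)*conj(-2) + 2*(6)*conj(0) + 2*(0)*conj(0) + 2*(0)*conj(0)]
      = (1/8)[(20) + (-4) + (0) + (0) + (0)] = 16/8 = 2
Dimension check: dim(rho) = sum (mult * dim) = 3*1 + 3*1 + 0*1 + 0*1 + 2*2 = 10 = chi_rho(e) = 10.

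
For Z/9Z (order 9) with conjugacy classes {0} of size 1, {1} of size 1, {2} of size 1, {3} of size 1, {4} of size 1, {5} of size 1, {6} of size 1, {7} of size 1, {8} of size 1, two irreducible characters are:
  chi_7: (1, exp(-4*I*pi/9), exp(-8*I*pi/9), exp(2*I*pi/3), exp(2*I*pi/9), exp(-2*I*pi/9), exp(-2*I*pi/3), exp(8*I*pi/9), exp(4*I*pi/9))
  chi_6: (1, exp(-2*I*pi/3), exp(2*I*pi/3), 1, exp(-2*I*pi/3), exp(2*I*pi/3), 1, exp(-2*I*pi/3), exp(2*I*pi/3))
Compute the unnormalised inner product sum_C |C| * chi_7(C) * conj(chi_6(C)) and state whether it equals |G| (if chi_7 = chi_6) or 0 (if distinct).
Sum = 0; so <chi_7, chi_6> = 0 (distinct irreducibles are orthogonal).

Compute term by term over conjugacy classes (|C| * chi_7(C) * conj(chi_6(C))):
  1*(1)*conj(1) + 1*(exp(-4*I*pi/9))*conj(exp(-2*I*pi/3)) + 1*(exp(-8*I*pi/9))*conj(exp(2*I*pi/3)) + 1*(exp(2*I*pi/3))*conj(1) + 1*(exp(2*I*pi/9))*conj(exp(-2*I*pi/3)) + 1*(exp(-2*I*pi/9))*conj(exp(2*I*pi/3)) + 1*(exp(-2*I*pi/3))*conj(1) + 1*(exp(8*I*pi/9))*conj(exp(-2*I*pi/3)) + 1*(exp(4*I*pi/9))*conj(exp(2*I*pi/3))
  = (1) + (exp(2*I*pi/9)) + (exp(4*I*pi/9)) + (exp(2*I*pi/3)) + (exp(8*I*pi/9)) + (exp(-8*I*pi/9)) + (exp(-2*I*pi/3)) + (exp(-4*I*pi/9)) + (exp(-2*I*pi/9))
  = 0.
(Exp terms are combined using exp(i*s)*conj(exp(i*t)) = exp(i*(s-t)), and sums of them are collapsed using the identity that for every m > 1 the m distinct m-th roots of unity sum to 0, e.g. 1 + exp(2*I*pi/3) + exp(-2*I*pi/3) = 0.)
Dividing by |G| = 9 gives 0/9 = 0, matching the row-orthogonality relation <chi_7, chi_6> = [chi_7 = chi_6].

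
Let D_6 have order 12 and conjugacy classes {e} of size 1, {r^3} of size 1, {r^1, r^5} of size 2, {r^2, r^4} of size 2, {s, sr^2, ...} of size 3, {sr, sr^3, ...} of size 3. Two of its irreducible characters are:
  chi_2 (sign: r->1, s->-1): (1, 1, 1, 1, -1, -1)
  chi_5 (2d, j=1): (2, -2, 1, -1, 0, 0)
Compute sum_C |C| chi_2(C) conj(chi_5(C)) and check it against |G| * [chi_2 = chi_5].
Sum = 0; so <chi_2, chi_5> = 0 (distinct irreducibles are orthogonal).

Working: Compute term by term over conjugacy classes (|C| * chi_2(C) * conj(chi_5(C))):
  1*(1)*conj(2) + 1*(1)*conj(-2) + 2*(1)*conj(1) + 2*(1)*conj(-1) + 3*(-1)*conj(0) + 3*(-1)*conj(0)
  = (2) + (-2) + (2) + (-2) + (0) + (0)
  = 0.
Dividing by |G| = 12 gives 0/12 = 0, matching the row-orthogonality relation <chi_2, chi_5> = [chi_2 = chi_5].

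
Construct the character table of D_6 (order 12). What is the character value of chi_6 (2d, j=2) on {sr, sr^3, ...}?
Conjugacy classes: {e} of size 1, {r^3} of size 1, {r^1, r^5} of size 2, {r^2, r^4} of size 2, {s, sr^2, ...} of size 3, {sr, sr^3, ...} of size 3.
Character table:
  irrep \ class              {e} (size 1)  {r^3} (size 1)  {r^1, r^5} (size 2)  {r^2, r^4} (size 2)  {s, sr^2, ...} (size 3)  {sr, sr^3, ...} (size 3)
  chi_1 (triv)               1             1               1                    1                    1                        1                       
  chi_2 (sign: r->1, s->-1)  1             1               1                    1                    -1                       -1                      
  chi_3 (r->-1, s->1)        1             -1              -1                   1                    1                        -1                      
  chi_4 (r->-1, s->-1)       1             -1              -1                   1                    -1                       1                       
  chi_5 (2d, j=1)            2             -2              1                    -1                   0                        0                       
  chi_6 (2d, j=2)            2             2               -1                   -1                   0                        0                       

Spot check: chi_6 (2d, j=2) on {sr, sr^3, ...} = 0.

Solution. D_6 has order 2*6 = 12 with 6 conjugacy classes, hence 6 irreducibles. Sum of squared dims 1 + 1 + 1 + 1 + 4 + 4 = 12 = |G|. Linear characters come from the abelianisation; the 2-dimensional irreps have character r^k -> 2*cos(2*pi*j*k/6), reflections -> 0.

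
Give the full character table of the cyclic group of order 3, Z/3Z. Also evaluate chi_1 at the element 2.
Character table of Z/3Z (irreps indexed chi_0,...,chi_2 with chi_k(m) = zeta_3^(k*m), zeta_3 = exp(2*pi*i/3)):
  irrep \ class  {0} (size 1)  {1} (size 1)    {2} (size 1)  
  chi_0          1             1               1             
  chi_1          1             exp(2*I*pi/3)   exp(-2*I*pi/3)
  chi_2          1             exp(-2*I*pi/3)  exp(2*I*pi/3) 

Spot check: chi_1(2) = zeta_3^(1*2) = zeta_3^2 = exp(-2*I*pi/3).

Justification: Z/3Z is abelian, so all 3 irreducible complex representations are 1-dimensional. They are given by chi_k(m) = zeta_3^(k*m) for k = 0,...,2. Row orthogonality: sum_m chi_k(m) conj(chi_l(m)) = 3 * [k = l].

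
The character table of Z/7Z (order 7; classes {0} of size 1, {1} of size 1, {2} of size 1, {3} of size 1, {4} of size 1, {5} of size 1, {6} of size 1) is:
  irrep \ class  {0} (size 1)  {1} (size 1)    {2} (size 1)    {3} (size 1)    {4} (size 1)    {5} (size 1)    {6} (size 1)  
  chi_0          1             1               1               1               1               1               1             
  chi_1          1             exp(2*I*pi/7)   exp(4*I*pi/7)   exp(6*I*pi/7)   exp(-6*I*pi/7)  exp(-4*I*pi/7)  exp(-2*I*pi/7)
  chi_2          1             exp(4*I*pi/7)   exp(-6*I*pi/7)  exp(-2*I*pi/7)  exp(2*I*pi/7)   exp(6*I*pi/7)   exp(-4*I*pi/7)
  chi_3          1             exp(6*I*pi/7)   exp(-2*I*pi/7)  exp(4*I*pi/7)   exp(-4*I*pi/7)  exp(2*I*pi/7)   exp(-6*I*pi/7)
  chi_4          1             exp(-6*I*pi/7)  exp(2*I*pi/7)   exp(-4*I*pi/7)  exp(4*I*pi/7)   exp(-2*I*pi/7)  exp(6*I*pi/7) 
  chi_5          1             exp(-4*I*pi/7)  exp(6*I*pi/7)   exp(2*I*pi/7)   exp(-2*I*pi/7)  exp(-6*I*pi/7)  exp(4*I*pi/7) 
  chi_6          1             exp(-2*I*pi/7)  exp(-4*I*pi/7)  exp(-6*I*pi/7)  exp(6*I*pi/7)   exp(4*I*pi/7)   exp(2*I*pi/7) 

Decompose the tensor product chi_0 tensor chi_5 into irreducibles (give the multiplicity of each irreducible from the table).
chi_0 tensor chi_5 = chi_5 (all other irreducibles have multiplicity 0).

Why: The character of a tensor product is the pointwise product (chi_0 * chi_5)(C) = chi_0(C) * chi_5(C):
  {0}: (1)*(1), {1}: (1)*(exp(-4*I*pi/7)), {2}: (1)*(exp(6*I*pi/7)), {3}: (1)*(exp(2*I*pi/7)), {4}: (1)*(exp(-2*I*pi/7)), {5}: (1)*(exp(-6*I*pi/7)), {6}: (1)*(exp(4*I*pi/7))
so (chi_0 * chi_5) takes values
  {0} -> 1, {1} -> exp(-4*I*pi/7), {2} -> exp(6*I*pi/7), {3} -> exp(2*I*pi/7), {4} -> exp(-2*I*pi/7), {5} -> exp(-6*I*pi/7), {6} -> exp(4*I*pi/7).
Now take the inner product of this character with each irreducible chi from the table, <chi_0*chi_5, chi> = (1/7) sum_C |C| (chi_0*chi_5)(C) conj(chi(C)):
  <chi_0*chi_5, chi_0> = (1/7)[1*(1)*conj(1) + 1*(exp(-4*I*pi/7))*conj(1) + 1*(exp(6*I*pi/7))*conj(1) + 1*(exp(2*I*pi/7))*conj(1) + 1*(exp(-2*I*pi/7))*conj(1) + 1*(exp(-6*I*pi/7))*conj(1) + 1*(exp(4*I*pi/7))*conj(1)]
      = (1/7)[(1) + (exp(-4*I*pi/7)) + (exp(6*I*pi/7)) + (exp(2*I*pi/7)) + (exp(-2*I*pi/7)) + (exp(-6*I*pi/7)) + (exp(4*I*pi/7))] = 0/7 = 0
  <chi_0*chi_5, chi_1> = (1/7)[1*(1)*conj(1) + 1*(exp(-4*I*pi/7))*conj(exp(2*I*pi/7)) + 1*(exp(6*I*pi/7))*conj(exp(4*I*pi/7)) + 1*(exp(2*I*pi/7))*conj(exp(6*I*pi/7)) + 1*(exp(-2*I*pi/7))*conj(exp(-6*I*pi/7)) + 1*(exp(-6*I*pi/7))*conj(exp(-4*I*pi/7)) + 1*(exp(4*I*pi/7))*conj(exp(-2*I*pi/7))]
      = (1/7)[(1) + (exp(-6*I*pi/7)) + (exp(2*I*pi/7)) + (exp(-4*I*pi/7)) + (exp(4*I*pi/7)) + (exp(-2*I*pi/7)) + (exp(6*I*pi/7))] = 0/7 = 0
  <chi_0*chi_5, chi_2> = (1/7)[1*(1)*conj(1) + 1*(exp(-4*I*pi/7))*conj(exp(4*I*pi/7)) + 1*(exp(6*I*pi/7))*conj(exp(-6*I*pi/7)) + 1*(exp(2*I*pi/7))*conj(exp(-2*I*pi/7)) + 1*(exp(-2*I*pi/7))*conj(exp(2*I*pi/7)) + 1*(exp(-6*I*pi/7))*conj(exp(6*I*pi/7)) + 1*(exp(4*I*pi/7))*conj(exp(-4*I*pi/7))]
      = (1/7)[(1) + (exp(6*I*pi/7)) + (exp(-2*I*pi/7)) + (exp(4*I*pi/7)) + (exp(-4*I*pi/7)) + (exp(2*I*pi/7)) + (exp(-6*I*pi/7))] = 0/7 = 0
  <chi_0*chi_5, chi_3> = (1/7)[1*(1)*conj(1) + 1*(exp(-4*I*pi/7))*conj(exp(6*I*pi/7)) + 1*(exp(6*I*pi/7))*conj(exp(-2*I*pi/7)) + 1*(exp(2*I*pi/7))*conj(exp(4*I*pi/7)) + 1*(exp(-2*I*pi/7))*conj(exp(-4*I*pi/7)) + 1*(exp(-6*I*pi/7))*conj(exp(2*I*pi/7)) + 1*(exp(4*I*pi/7))*conj(exp(-6*I*pi/7))]
      = (1/7)[(1) + (exp(4*I*pi/7)) + (exp(-6*I*pi/7)) + (exp(-2*I*pi/7)) + (exp(2*I*pi/7)) + (exp(6*I*pi/7)) + (exp(-4*I*pi/7))] = 0/7 = 0
  <chi_0*chi_5, chi_4> = (1/7)[1*(1)*conj(1) + 1*(exp(-4*I*pi/7))*conj(exp(-6*I*pi/7)) + 1*(exp(6*I*pi/7))*conj(exp(2*I*pi/7)) + 1*(exp(2*I*pi/7))*conj(exp(-4*I*pi/7)) + 1*(exp(-2*I*pi/7))*conj(exp(4*I*pi/7)) + 1*(exp(-6*I*pi/7))*conj(exp(-2*I*pi/7)) + 1*(exp(4*I*pi/7))*conj(exp(6*I*pi/7))]
      = (1/7)[(1) + (exp(2*I*pi/7)) + (exp(4*I*pi/7)) + (exp(6*I*pi/7)) + (exp(-6*I*pi/7)) + (exp(-4*I*pi/7)) + (exp(-2*I*pi/7))] = 0/7 = 0
  <chi_0*chi_5, chi_5> = (1/7)[1*(1)*conj(1) + 1*(exp(-4*I*pi/7))*conj(exp(-4*I*pi/7)) + 1*(exp(6*I*pi/7))*conj(exp(6*I*pi/7)) + 1*(exp(2*I*pi/7))*conj(exp(2*I*pi/7)) + 1*(exp(-2*I*pi/7))*conj(exp(-2*I*pi/7)) + 1*(exp(-6*I*pi/7))*conj(exp(-6*I*pi/7)) + 1*(exp(4*I*pi/7))*conj(exp(4*I*pi/7))]
      = (1/7)[(1) + (1) + (1) + (1) + (1) + (1) + (1)] = 7/7 = 1
  <chi_0*chi_5, chi_6> = (1/7)[1*(1)*conj(1) + 1*(exp(-4*I*pi/7))*conj(exp(-2*I*pi/7)) + 1*(exp(6*I*pi/7))*conj(exp(-4*I*pi/7)) + 1*(exp(2*I*pi/7))*conj(exp(-6*I*pi/7)) + 1*(exp(-2*I*pi/7))*conj(exp(6*I*pi/7)) + 1*(exp(-6*I*pi/7))*conj(exp(4*I*pi/7)) + 1*(exp(4*I*pi/7))*conj(exp(2*I*pi/7))]
      = (1/7)[(1) + (exp(-2*I*pi/7)) + (exp(-4*I*pi/7)) + (exp(-6*I*pi/7)) + (exp(6*I*pi/7)) + (exp(4*I*pi/7)) + (exp(2*I*pi/7))] = 0/7 = 0
(Exp terms are combined using exp(i*s)*conj(exp(i*t)) = exp(i*(s-t)), and sums of them are collapsed using the identity that for every m > 1 the m distinct m-th roots of unity sum to 0, e.g. 1 + exp(2*I*pi/3) + exp(-2*I*pi/3) = 0.)
Hence the multiplicities are chi_5: 1. Dimension check: dim(chi_0)*dim(chi_5) = 1*1 = 1 and sum (mult * dim) = 1*1 = 1.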